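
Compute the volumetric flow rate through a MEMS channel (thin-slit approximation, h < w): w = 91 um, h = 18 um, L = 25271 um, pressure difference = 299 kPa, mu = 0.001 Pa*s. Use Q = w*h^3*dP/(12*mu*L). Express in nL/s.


Step 1: Convert all dimensions to SI (meters).
w = 91e-6 m, h = 18e-6 m, L = 25271e-6 m, dP = 299e3 Pa
Step 2: Q = w * h^3 * dP / (12 * mu * L)
Q = 91e-6 * (18e-6)^3 * 299e3 / (12 * 0.001 * 25271e-6) = 5.2327071e-10 m^3/s
Step 3: Convert Q from m^3/s to nL/s (1 m^3 = 1e12 nL, so multiply by 1e12).
Q = 523.271 nL/s


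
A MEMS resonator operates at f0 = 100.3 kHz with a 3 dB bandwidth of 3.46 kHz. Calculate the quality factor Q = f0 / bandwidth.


Step 1: Q = f0 / bandwidth
Step 2: Q = 100.3 / 3.46
Q = 29.0


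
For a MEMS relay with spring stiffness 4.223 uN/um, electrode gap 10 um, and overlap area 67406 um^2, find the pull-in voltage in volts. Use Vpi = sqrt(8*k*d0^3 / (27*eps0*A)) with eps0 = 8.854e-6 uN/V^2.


Step 1: Compute numerator: 8 * k * d0^3 = 8 * 4.223 * 10^3 = 33784.0
Step 2: Compute denominator: 27 * eps0 * A = 27 * 8.854e-6 * 67406 = 16.113944
Step 3: Vpi = sqrt(33784.0 / 16.113944)
Vpi = 45.79 V


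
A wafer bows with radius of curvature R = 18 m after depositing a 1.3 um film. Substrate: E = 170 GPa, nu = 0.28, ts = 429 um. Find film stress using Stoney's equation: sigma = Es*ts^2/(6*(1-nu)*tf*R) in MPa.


Step 1: Compute numerator: Es * ts^2 = 170 * 429^2 = 31286970 (GPa*um^2)
Step 2: Compute denominator (R in um): 6*(1-nu)*tf*R = 6*0.72*1.3*18e6 = 101088000.0 (um^2)
Step 3: sigma (GPa) = 31286970 / 101088000.0 = 3.09502e-01 GPa
Step 4: Convert to MPa (x1000): sigma = 309.5 MPa


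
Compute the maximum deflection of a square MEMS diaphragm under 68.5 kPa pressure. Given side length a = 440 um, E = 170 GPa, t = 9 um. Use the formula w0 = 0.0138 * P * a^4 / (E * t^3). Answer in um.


Step 1: Convert pressure to compatible units (E is in GPa, so P in GPa).
P = 68.5 kPa = 68.5e-6 GPa
Step 2: Compute numerator: 0.0138 * P * a^4.
a^4 = 440^4 = 37480960000
numerator = 0.0138 * 68.5e-6 * 37480960000 = 3.54308e+04
Step 3: Compute denominator: E * t^3 = 170 * 9^3 = 123930
Step 4: w0 = numerator / denominator = 3.54308e+04 / 123930 = 0.2859 um


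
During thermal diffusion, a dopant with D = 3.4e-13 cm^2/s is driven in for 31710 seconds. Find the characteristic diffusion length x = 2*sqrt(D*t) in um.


Step 1: Compute D*t = 3.4e-13 * 31710 = 1.07814e-08 cm^2
Step 2: sqrt(D*t) = 1.03834e-04 cm
Step 3: x = 2 * 1.03834e-04 cm = 2.07668e-04 cm
Step 4: Convert to um (1 cm = 1e4 um): x = 2.077 um


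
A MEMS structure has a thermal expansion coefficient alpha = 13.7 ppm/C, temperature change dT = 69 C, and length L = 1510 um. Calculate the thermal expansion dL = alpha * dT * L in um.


Step 1: Convert CTE: alpha = 13.7 ppm/C = 13.7e-6 /C
Step 2: dL = 13.7e-6 * 69 * 1510
dL = 1.4274 um


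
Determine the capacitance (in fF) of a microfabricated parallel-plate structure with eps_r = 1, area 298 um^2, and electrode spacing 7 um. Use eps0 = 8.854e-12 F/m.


Step 1: Convert area to m^2: A = 298e-12 m^2
Step 2: Convert gap to m: d = 7e-6 m
Step 3: C = eps0 * eps_r * A / d
C = 8.854e-12 * 1 * 298e-12 / 7e-6
Step 4: Convert to fF (multiply by 1e15).
C = 0.38 fF


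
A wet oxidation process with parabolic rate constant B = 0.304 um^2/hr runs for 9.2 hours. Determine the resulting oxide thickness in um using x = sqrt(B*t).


Step 1: Compute B*t = 0.304 * 9.2 = 2.7968
Step 2: x = sqrt(2.7968)
x = 1.672 um


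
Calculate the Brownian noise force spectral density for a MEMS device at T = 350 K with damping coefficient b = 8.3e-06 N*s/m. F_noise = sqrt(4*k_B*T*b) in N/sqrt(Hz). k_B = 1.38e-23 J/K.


Step 1: Compute 4 * k_B * T * b
= 4 * 1.38e-23 * 350 * 8.3e-06
= 1.6036e-25 N^2/Hz
Step 2: F_noise = sqrt(1.6036e-25)
F_noise = 4.00e-13 N/sqrt(Hz)


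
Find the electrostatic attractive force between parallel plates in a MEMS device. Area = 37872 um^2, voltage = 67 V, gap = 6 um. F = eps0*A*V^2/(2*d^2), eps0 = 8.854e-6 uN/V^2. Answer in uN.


Step 1: Identify parameters.
eps0 = 8.854e-6 uN/V^2, A = 37872 um^2, V = 67 V, d = 6 um
Step 2: Compute V^2 = 67^2 = 4489
Step 3: Compute d^2 = 6^2 = 36
Step 4: F = 0.5 * 8.854e-6 * 37872 * 4489 / 36
F = 20.906 uN


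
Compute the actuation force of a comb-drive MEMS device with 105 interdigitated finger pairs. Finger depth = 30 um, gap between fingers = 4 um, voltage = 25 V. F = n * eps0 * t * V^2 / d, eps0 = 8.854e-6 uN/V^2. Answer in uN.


Step 1: Parameters: n=105, eps0=8.854e-6 uN/V^2, t=30 um, V=25 V, d=4 um
Step 2: V^2 = 625
Step 3: F = 105 * 8.854e-6 * 30 * 625 / 4
F = 4.358 uN


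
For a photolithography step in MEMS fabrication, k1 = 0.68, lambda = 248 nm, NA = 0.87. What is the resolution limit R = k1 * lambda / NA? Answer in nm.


Step 1: Identify values: k1 = 0.68, lambda = 248 nm, NA = 0.87
Step 2: R = k1 * lambda / NA
R = 0.68 * 248 / 0.87
R = 193.8 nm


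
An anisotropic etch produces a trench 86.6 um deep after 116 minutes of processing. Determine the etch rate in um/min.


Step 1: Etch rate = depth / time
Step 2: rate = 86.6 / 116
rate = 0.747 um/min


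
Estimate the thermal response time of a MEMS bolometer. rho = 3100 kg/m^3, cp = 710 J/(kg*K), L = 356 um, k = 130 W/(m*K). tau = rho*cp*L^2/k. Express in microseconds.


Step 1: Convert L to m: L = 356e-6 m
Step 2: L^2 = (356e-6)^2 = 1.26736e-07 m^2
Step 3: tau = 3100 * 710 * 1.26736e-07 / 130 = 2.14573797e-03 s
Step 4: Convert to microseconds (multiply by 1e6).
tau = 2145.738 us


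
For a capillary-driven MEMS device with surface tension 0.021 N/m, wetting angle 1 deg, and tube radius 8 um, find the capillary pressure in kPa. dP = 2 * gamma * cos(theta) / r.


Step 1: cos(1 deg) = 0.9998
Step 2: Convert r to m: r = 8e-6 m
Step 3: dP = 2 * 0.021 * 0.9998 / 8e-6 = 5249.0 Pa
Step 4: Convert Pa to kPa (divide by 1000).
dP = 5.25 kPa


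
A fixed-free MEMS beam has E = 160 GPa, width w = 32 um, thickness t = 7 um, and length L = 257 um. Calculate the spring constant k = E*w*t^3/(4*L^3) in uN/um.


Step 1: Convert E to consistent units (1 GPa = 1000 uN/um^2).
E = 160 GPa = 160000 uN/um^2
Step 2: Compute t^3 = 7^3 = 343
Step 3: Compute L^3 = 257^3 = 16974593
Step 4: k = 160000 * 32 * 343 / (4 * 16974593)
k = 25.8645 uN/um


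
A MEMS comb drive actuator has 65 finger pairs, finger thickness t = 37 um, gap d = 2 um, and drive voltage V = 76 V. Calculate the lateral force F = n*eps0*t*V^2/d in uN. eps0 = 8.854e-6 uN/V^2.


Step 1: Parameters: n=65, eps0=8.854e-6 uN/V^2, t=37 um, V=76 V, d=2 um
Step 2: V^2 = 5776
Step 3: F = 65 * 8.854e-6 * 37 * 5776 / 2
F = 61.497 uN


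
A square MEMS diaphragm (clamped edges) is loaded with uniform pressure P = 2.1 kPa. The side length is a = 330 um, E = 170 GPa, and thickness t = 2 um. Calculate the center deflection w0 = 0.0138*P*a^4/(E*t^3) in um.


Step 1: Convert pressure to compatible units (E is in GPa, so P in GPa).
P = 2.1 kPa = 2.1e-6 GPa
Step 2: Compute numerator: 0.0138 * P * a^4.
a^4 = 330^4 = 11859210000
numerator = 0.0138 * 2.1e-6 * 11859210000 = 3.4368e+02
Step 3: Compute denominator: E * t^3 = 170 * 2^3 = 1360
Step 4: w0 = numerator / denominator = 3.4368e+02 / 1360 = 0.2527 um


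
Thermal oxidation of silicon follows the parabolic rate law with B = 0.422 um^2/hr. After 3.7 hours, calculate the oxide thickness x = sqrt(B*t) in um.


Step 1: Compute B*t = 0.422 * 3.7 = 1.5614
Step 2: x = sqrt(1.5614)
x = 1.25 um


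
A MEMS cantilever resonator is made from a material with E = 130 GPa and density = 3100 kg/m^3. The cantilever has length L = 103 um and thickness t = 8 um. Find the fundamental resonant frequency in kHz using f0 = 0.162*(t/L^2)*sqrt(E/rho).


Step 1: Convert units to SI.
t_SI = 8e-6 m, L_SI = 103e-6 m
Step 2: Calculate sqrt(E/rho).
sqrt(130e9 / 3100) = 6475.76 m/s
Step 3: Compute f0.
f0 = 0.162 * 8e-6 / (103e-6)^2 * 6475.76 = 791081.6 Hz = 791.08 kHz


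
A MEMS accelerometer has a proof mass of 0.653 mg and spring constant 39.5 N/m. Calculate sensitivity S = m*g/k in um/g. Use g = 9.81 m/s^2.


Step 1: Convert mass: m = 0.653 mg = 6.53e-07 kg
Step 2: S = m * g / k = 6.53e-07 * 9.81 / 39.5
Step 3: S = 1.62e-07 m/g
Step 4: Convert to um/g: S = 0.162 um/g


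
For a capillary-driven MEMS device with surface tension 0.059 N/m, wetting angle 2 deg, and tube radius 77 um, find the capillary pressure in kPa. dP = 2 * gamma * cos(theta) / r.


Step 1: cos(2 deg) = 0.9994
Step 2: Convert r to m: r = 77e-6 m
Step 3: dP = 2 * 0.059 * 0.9994 / 77e-6 = 1531.5 Pa
Step 4: Convert Pa to kPa (divide by 1000).
dP = 1.53 kPa


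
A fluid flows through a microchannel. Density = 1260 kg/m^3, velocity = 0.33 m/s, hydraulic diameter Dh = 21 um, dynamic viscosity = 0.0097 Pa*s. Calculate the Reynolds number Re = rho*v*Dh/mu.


Step 1: Convert Dh to meters: Dh = 21e-6 m
Step 2: Re = rho * v * Dh / mu
Re = 1260 * 0.33 * 21e-6 / 0.0097
Re = 0.9


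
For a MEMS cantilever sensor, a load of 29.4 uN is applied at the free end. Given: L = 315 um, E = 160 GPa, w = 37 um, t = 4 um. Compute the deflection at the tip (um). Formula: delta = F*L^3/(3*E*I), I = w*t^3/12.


Step 1: Calculate the second moment of area.
I = w * t^3 / 12 = 37 * 4^3 / 12 = 197.3333 um^4
Step 2: Convert E to consistent units (1 GPa = 1000 uN/um^2).
E = 160 GPa = 160000 uN/um^2
Step 3: Calculate tip deflection.
delta = F * L^3 / (3 * E * I)
delta = 29.4 * 315^3 / (3 * 160000 * 197.3333)
delta = 9.7015 um


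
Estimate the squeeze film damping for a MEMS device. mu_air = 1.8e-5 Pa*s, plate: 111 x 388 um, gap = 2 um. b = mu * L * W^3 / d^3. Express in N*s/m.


Step 1: Convert to SI.
L = 111e-6 m, W = 388e-6 m, d = 2e-6 m
Step 2: W^3 = (388e-6)^3 = 5.84e-11 m^3
Step 3: d^3 = (2e-6)^3 = 8.00e-18 m^3
Step 4: b = 1.8e-5 * 111e-6 * 5.84e-11 / 8.00e-18
b = 1.46e-02 N*s/m


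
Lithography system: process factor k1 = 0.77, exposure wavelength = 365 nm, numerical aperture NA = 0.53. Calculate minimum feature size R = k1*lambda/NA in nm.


Step 1: Identify values: k1 = 0.77, lambda = 365 nm, NA = 0.53
Step 2: R = k1 * lambda / NA
R = 0.77 * 365 / 0.53
R = 530.3 nm


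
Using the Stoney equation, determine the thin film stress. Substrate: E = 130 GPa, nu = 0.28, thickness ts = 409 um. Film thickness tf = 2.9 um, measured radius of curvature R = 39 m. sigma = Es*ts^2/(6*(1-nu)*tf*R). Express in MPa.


Step 1: Compute numerator: Es * ts^2 = 130 * 409^2 = 21746530 (GPa*um^2)
Step 2: Compute denominator (R in um): 6*(1-nu)*tf*R = 6*0.72*2.9*39e6 = 488592000.0 (um^2)
Step 3: sigma (GPa) = 21746530 / 488592000.0 = 4.4509e-02 GPa
Step 4: Convert to MPa (x1000): sigma = 44.5 MPa


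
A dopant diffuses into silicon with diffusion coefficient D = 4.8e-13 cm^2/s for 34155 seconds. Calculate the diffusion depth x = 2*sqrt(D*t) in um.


Step 1: Compute D*t = 4.8e-13 * 34155 = 1.63944e-08 cm^2
Step 2: sqrt(D*t) = 1.28041e-04 cm
Step 3: x = 2 * 1.28041e-04 cm = 2.56082e-04 cm
Step 4: Convert to um (1 cm = 1e4 um): x = 2.561 um


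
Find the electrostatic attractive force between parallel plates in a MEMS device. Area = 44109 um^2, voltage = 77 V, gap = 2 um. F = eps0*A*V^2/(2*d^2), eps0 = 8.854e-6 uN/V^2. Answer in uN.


Step 1: Identify parameters.
eps0 = 8.854e-6 uN/V^2, A = 44109 um^2, V = 77 V, d = 2 um
Step 2: Compute V^2 = 77^2 = 5929
Step 3: Compute d^2 = 2^2 = 4
Step 4: F = 0.5 * 8.854e-6 * 44109 * 5929 / 4
F = 289.44 uN


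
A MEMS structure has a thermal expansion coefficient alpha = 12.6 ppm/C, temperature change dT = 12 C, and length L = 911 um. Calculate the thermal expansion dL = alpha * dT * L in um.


Step 1: Convert CTE: alpha = 12.6 ppm/C = 12.6e-6 /C
Step 2: dL = 12.6e-6 * 12 * 911
dL = 0.1377 um


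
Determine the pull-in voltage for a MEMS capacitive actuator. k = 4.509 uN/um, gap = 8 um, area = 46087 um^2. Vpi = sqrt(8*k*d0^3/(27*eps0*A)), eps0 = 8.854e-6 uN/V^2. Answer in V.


Step 1: Compute numerator: 8 * k * d0^3 = 8 * 4.509 * 8^3 = 18468.864
Step 2: Compute denominator: 27 * eps0 * A = 27 * 8.854e-6 * 46087 = 11.017466
Step 3: Vpi = sqrt(18468.864 / 11.017466)
Vpi = 40.94 V


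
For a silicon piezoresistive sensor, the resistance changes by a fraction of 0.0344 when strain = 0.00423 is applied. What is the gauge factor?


Step 1: Identify values.
dR/R = 0.0344, strain = 0.00423
Step 2: GF = (dR/R) / strain = 0.0344 / 0.00423
GF = 8.1


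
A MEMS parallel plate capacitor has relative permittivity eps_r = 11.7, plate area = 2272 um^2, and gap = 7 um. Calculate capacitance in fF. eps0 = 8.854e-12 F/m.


Step 1: Convert area to m^2: A = 2272e-12 m^2
Step 2: Convert gap to m: d = 7e-6 m
Step 3: C = eps0 * eps_r * A / d
C = 8.854e-12 * 11.7 * 2272e-12 / 7e-6
Step 4: Convert to fF (multiply by 1e15).
C = 33.62 fF


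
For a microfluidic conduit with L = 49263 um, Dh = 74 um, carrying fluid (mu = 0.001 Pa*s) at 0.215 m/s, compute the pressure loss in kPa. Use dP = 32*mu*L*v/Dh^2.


Step 1: Convert to SI: L = 49263e-6 m, Dh = 74e-6 m
Step 2: dP = 32 * 0.001 * 49263e-6 * 0.215 / (74e-6)^2
Step 3: dP = 61893.62 Pa
Step 4: Convert to kPa: dP = 61.89 kPa


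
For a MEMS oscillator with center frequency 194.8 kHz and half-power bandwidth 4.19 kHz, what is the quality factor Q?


Step 1: Q = f0 / bandwidth
Step 2: Q = 194.8 / 4.19
Q = 46.5


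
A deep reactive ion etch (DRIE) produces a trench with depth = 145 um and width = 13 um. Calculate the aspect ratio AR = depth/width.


Step 1: AR = depth / width
Step 2: AR = 145 / 13
AR = 11.2


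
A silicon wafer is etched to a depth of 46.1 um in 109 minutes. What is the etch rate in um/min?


Step 1: Etch rate = depth / time
Step 2: rate = 46.1 / 109
rate = 0.423 um/min


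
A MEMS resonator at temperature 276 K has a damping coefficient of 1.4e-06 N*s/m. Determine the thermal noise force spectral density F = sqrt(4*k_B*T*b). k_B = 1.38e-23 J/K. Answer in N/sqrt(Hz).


Step 1: Compute 4 * k_B * T * b
= 4 * 1.38e-23 * 276 * 1.4e-06
= 2.1329e-26 N^2/Hz
Step 2: F_noise = sqrt(2.1329e-26)
F_noise = 1.46e-13 N/sqrt(Hz)


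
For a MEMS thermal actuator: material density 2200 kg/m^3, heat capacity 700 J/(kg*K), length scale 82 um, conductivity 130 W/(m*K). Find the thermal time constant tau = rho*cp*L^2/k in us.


Step 1: Convert L to m: L = 82e-6 m
Step 2: L^2 = (82e-6)^2 = 6.724e-09 m^2
Step 3: tau = 2200 * 700 * 6.724e-09 / 130 = 7.965354e-05 s
Step 4: Convert to microseconds (multiply by 1e6).
tau = 79.654 us


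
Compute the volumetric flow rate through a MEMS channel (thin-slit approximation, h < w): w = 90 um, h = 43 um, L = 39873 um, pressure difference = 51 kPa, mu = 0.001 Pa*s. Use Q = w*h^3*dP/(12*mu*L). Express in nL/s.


Step 1: Convert all dimensions to SI (meters).
w = 90e-6 m, h = 43e-6 m, L = 39873e-6 m, dP = 51e3 Pa
Step 2: Q = w * h^3 * dP / (12 * mu * L)
Q = 90e-6 * (43e-6)^3 * 51e3 / (12 * 0.001 * 39873e-6) = 7.6270728e-10 m^3/s
Step 3: Convert Q from m^3/s to nL/s (1 m^3 = 1e12 nL, so multiply by 1e12).
Q = 762.707 nL/s


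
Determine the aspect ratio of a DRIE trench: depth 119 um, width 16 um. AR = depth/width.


Step 1: AR = depth / width
Step 2: AR = 119 / 16
AR = 7.4


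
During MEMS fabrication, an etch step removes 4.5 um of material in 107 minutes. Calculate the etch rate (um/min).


Step 1: Etch rate = depth / time
Step 2: rate = 4.5 / 107
rate = 0.042 um/min


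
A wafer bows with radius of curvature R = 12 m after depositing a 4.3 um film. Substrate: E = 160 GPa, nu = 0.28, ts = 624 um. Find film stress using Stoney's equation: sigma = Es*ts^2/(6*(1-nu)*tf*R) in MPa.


Step 1: Compute numerator: Es * ts^2 = 160 * 624^2 = 62300160 (GPa*um^2)
Step 2: Compute denominator (R in um): 6*(1-nu)*tf*R = 6*0.72*4.3*12e6 = 222912000.0 (um^2)
Step 3: sigma (GPa) = 62300160 / 222912000.0 = 2.79483e-01 GPa
Step 4: Convert to MPa (x1000): sigma = 279.5 MPa


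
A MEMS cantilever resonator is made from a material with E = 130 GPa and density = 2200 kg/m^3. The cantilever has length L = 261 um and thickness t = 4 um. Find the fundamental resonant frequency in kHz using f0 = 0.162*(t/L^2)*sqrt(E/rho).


Step 1: Convert units to SI.
t_SI = 4e-6 m, L_SI = 261e-6 m
Step 2: Calculate sqrt(E/rho).
sqrt(130e9 / 2200) = 7687.06 m/s
Step 3: Compute f0.
f0 = 0.162 * 4e-6 / (261e-6)^2 * 7687.06 = 73123.0 Hz = 73.12 kHz


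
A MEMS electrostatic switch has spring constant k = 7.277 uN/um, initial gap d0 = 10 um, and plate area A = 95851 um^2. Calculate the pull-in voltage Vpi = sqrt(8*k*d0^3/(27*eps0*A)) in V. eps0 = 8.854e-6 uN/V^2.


Step 1: Compute numerator: 8 * k * d0^3 = 8 * 7.277 * 10^3 = 58216.0
Step 2: Compute denominator: 27 * eps0 * A = 27 * 8.854e-6 * 95851 = 22.913948
Step 3: Vpi = sqrt(58216.0 / 22.913948)
Vpi = 50.4 V


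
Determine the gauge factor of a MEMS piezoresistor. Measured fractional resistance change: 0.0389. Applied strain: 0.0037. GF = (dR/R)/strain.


Step 1: Identify values.
dR/R = 0.0389, strain = 0.0037
Step 2: GF = (dR/R) / strain = 0.0389 / 0.0037
GF = 10.5


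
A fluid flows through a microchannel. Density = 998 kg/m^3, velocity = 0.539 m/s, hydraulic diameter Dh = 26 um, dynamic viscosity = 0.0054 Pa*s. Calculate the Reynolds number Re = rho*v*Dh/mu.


Step 1: Convert Dh to meters: Dh = 26e-6 m
Step 2: Re = rho * v * Dh / mu
Re = 998 * 0.539 * 26e-6 / 0.0054
Re = 2.59


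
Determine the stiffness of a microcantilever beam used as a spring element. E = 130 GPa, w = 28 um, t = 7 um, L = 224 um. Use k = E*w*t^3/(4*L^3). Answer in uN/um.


Step 1: Convert E to consistent units (1 GPa = 1000 uN/um^2).
E = 130 GPa = 130000 uN/um^2
Step 2: Compute t^3 = 7^3 = 343
Step 3: Compute L^3 = 224^3 = 11239424
Step 4: k = 130000 * 28 * 343 / (4 * 11239424)
k = 27.771 uN/um


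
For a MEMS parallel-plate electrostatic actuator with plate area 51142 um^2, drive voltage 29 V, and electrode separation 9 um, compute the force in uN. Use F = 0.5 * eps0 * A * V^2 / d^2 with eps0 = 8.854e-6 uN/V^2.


Step 1: Identify parameters.
eps0 = 8.854e-6 uN/V^2, A = 51142 um^2, V = 29 V, d = 9 um
Step 2: Compute V^2 = 29^2 = 841
Step 3: Compute d^2 = 9^2 = 81
Step 4: F = 0.5 * 8.854e-6 * 51142 * 841 / 81
F = 2.351 uN


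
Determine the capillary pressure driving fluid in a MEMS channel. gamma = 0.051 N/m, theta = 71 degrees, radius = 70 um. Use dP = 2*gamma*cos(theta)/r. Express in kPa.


Step 1: cos(71 deg) = 0.3256
Step 2: Convert r to m: r = 70e-6 m
Step 3: dP = 2 * 0.051 * 0.3256 / 70e-6 = 474.4 Pa
Step 4: Convert Pa to kPa (divide by 1000).
dP = 0.47 kPa


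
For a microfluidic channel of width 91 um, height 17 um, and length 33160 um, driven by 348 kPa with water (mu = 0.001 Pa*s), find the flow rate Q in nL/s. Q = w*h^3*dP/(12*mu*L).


Step 1: Convert all dimensions to SI (meters).
w = 91e-6 m, h = 17e-6 m, L = 33160e-6 m, dP = 348e3 Pa
Step 2: Q = w * h^3 * dP / (12 * mu * L)
Q = 91e-6 * (17e-6)^3 * 348e3 / (12 * 0.001 * 33160e-6) = 3.9099539e-10 m^3/s
Step 3: Convert Q from m^3/s to nL/s (1 m^3 = 1e12 nL, so multiply by 1e12).
Q = 390.995 nL/s


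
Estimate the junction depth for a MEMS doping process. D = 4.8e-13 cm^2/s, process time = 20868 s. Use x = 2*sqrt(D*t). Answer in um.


Step 1: Compute D*t = 4.8e-13 * 20868 = 1.001664e-08 cm^2
Step 2: sqrt(D*t) = 1.00083e-04 cm
Step 3: x = 2 * 1.00083e-04 cm = 2.00166e-04 cm
Step 4: Convert to um (1 cm = 1e4 um): x = 2.002 um


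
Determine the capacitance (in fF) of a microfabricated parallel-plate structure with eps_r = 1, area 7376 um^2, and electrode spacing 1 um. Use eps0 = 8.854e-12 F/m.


Step 1: Convert area to m^2: A = 7376e-12 m^2
Step 2: Convert gap to m: d = 1e-6 m
Step 3: C = eps0 * eps_r * A / d
C = 8.854e-12 * 1 * 7376e-12 / 1e-6
Step 4: Convert to fF (multiply by 1e15).
C = 65.31 fF


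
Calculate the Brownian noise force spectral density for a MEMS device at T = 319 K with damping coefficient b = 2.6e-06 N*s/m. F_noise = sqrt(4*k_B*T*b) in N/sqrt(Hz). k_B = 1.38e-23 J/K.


Step 1: Compute 4 * k_B * T * b
= 4 * 1.38e-23 * 319 * 2.6e-06
= 4.5783e-26 N^2/Hz
Step 2: F_noise = sqrt(4.5783e-26)
F_noise = 2.14e-13 N/sqrt(Hz)


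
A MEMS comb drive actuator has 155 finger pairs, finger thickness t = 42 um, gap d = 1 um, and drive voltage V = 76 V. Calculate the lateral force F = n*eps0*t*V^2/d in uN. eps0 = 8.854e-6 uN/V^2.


Step 1: Parameters: n=155, eps0=8.854e-6 uN/V^2, t=42 um, V=76 V, d=1 um
Step 2: V^2 = 5776
Step 3: F = 155 * 8.854e-6 * 42 * 5776 / 1
F = 332.926 uN


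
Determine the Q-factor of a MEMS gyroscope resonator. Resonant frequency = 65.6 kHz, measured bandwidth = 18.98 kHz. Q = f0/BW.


Step 1: Q = f0 / bandwidth
Step 2: Q = 65.6 / 18.98
Q = 3.5


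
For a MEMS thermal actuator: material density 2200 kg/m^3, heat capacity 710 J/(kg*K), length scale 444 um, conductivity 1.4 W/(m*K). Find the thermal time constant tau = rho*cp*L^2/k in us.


Step 1: Convert L to m: L = 444e-6 m
Step 2: L^2 = (444e-6)^2 = 1.97136e-07 m^2
Step 3: tau = 2200 * 710 * 1.97136e-07 / 1.4 = 2.1994745143e-01 s
Step 4: Convert to microseconds (multiply by 1e6).
tau = 219947.451 us


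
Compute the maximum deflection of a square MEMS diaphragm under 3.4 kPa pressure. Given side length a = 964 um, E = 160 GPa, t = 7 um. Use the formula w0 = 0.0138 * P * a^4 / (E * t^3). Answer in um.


Step 1: Convert pressure to compatible units (E is in GPa, so P in GPa).
P = 3.4 kPa = 3.4e-6 GPa
Step 2: Compute numerator: 0.0138 * P * a^4.
a^4 = 964^4 = 863591055616
numerator = 0.0138 * 3.4e-6 * 863591055616 = 4.05197e+04
Step 3: Compute denominator: E * t^3 = 160 * 7^3 = 54880
Step 4: w0 = numerator / denominator = 4.05197e+04 / 54880 = 0.7383 um


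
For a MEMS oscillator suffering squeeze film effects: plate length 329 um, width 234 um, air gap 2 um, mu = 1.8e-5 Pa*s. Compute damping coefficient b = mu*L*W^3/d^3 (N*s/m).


Step 1: Convert to SI.
L = 329e-6 m, W = 234e-6 m, d = 2e-6 m
Step 2: W^3 = (234e-6)^3 = 1.28e-11 m^3
Step 3: d^3 = (2e-6)^3 = 8.00e-18 m^3
Step 4: b = 1.8e-5 * 329e-6 * 1.28e-11 / 8.00e-18
b = 9.48e-03 N*s/m


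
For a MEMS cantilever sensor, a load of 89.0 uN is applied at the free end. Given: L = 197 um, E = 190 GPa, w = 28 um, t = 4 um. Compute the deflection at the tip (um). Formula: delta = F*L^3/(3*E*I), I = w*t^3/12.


Step 1: Calculate the second moment of area.
I = w * t^3 / 12 = 28 * 4^3 / 12 = 149.3333 um^4
Step 2: Convert E to consistent units (1 GPa = 1000 uN/um^2).
E = 190 GPa = 190000 uN/um^2
Step 3: Calculate tip deflection.
delta = F * L^3 / (3 * E * I)
delta = 89.0 * 197^3 / (3 * 190000 * 149.3333)
delta = 7.9939 um


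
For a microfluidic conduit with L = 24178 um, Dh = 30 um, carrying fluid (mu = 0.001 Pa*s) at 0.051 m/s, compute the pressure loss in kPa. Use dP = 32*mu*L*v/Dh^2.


Step 1: Convert to SI: L = 24178e-6 m, Dh = 30e-6 m
Step 2: dP = 32 * 0.001 * 24178e-6 * 0.051 / (30e-6)^2
Step 3: dP = 43842.77 Pa
Step 4: Convert to kPa: dP = 43.84 kPa


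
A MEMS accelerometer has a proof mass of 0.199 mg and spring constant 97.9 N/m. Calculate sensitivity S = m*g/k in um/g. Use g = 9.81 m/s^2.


Step 1: Convert mass: m = 0.199 mg = 1.99e-07 kg
Step 2: S = m * g / k = 1.99e-07 * 9.81 / 97.9
Step 3: S = 1.99e-08 m/g
Step 4: Convert to um/g: S = 0.02 um/g


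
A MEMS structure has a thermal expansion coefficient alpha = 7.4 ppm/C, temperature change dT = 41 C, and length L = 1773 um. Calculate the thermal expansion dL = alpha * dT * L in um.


Step 1: Convert CTE: alpha = 7.4 ppm/C = 7.4e-6 /C
Step 2: dL = 7.4e-6 * 41 * 1773
dL = 0.5379 um


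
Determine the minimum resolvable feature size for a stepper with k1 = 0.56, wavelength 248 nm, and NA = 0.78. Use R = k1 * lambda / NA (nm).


Step 1: Identify values: k1 = 0.56, lambda = 248 nm, NA = 0.78
Step 2: R = k1 * lambda / NA
R = 0.56 * 248 / 0.78
R = 178.1 nm


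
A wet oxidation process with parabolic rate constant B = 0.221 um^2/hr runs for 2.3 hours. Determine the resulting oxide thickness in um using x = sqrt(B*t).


Step 1: Compute B*t = 0.221 * 2.3 = 0.5083
Step 2: x = sqrt(0.5083)
x = 0.713 um


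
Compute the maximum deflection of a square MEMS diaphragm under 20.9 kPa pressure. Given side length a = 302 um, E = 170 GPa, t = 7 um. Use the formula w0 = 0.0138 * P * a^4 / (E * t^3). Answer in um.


Step 1: Convert pressure to compatible units (E is in GPa, so P in GPa).
P = 20.9 kPa = 20.9e-6 GPa
Step 2: Compute numerator: 0.0138 * P * a^4.
a^4 = 302^4 = 8318169616
numerator = 0.0138 * 20.9e-6 * 8318169616 = 2.3991e+03
Step 3: Compute denominator: E * t^3 = 170 * 7^3 = 58310
Step 4: w0 = numerator / denominator = 2.3991e+03 / 58310 = 0.0411 um


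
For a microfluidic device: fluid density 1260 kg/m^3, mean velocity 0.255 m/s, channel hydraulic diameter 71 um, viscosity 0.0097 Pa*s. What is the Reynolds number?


Step 1: Convert Dh to meters: Dh = 71e-6 m
Step 2: Re = rho * v * Dh / mu
Re = 1260 * 0.255 * 71e-6 / 0.0097
Re = 2.352


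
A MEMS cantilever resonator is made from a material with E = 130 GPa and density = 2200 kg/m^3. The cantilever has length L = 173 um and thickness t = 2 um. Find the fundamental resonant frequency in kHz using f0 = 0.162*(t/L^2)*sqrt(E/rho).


Step 1: Convert units to SI.
t_SI = 2e-6 m, L_SI = 173e-6 m
Step 2: Calculate sqrt(E/rho).
sqrt(130e9 / 2200) = 7687.06 m/s
Step 3: Compute f0.
f0 = 0.162 * 2e-6 / (173e-6)^2 * 7687.06 = 83217.2 Hz = 83.22 kHz


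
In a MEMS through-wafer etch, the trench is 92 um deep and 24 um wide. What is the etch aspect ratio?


Step 1: AR = depth / width
Step 2: AR = 92 / 24
AR = 3.8


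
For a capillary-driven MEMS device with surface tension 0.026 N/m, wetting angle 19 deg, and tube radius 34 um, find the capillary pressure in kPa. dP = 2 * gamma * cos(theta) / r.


Step 1: cos(19 deg) = 0.9455
Step 2: Convert r to m: r = 34e-6 m
Step 3: dP = 2 * 0.026 * 0.9455 / 34e-6 = 1446.1 Pa
Step 4: Convert Pa to kPa (divide by 1000).
dP = 1.45 kPa


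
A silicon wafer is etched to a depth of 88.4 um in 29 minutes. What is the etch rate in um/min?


Step 1: Etch rate = depth / time
Step 2: rate = 88.4 / 29
rate = 3.048 um/min


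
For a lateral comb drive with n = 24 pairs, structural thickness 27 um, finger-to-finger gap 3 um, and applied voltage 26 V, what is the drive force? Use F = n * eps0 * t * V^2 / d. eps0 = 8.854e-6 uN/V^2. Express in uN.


Step 1: Parameters: n=24, eps0=8.854e-6 uN/V^2, t=27 um, V=26 V, d=3 um
Step 2: V^2 = 676
Step 3: F = 24 * 8.854e-6 * 27 * 676 / 3
F = 1.293 uN


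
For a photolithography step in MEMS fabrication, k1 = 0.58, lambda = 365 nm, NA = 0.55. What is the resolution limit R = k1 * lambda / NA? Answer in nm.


Step 1: Identify values: k1 = 0.58, lambda = 365 nm, NA = 0.55
Step 2: R = k1 * lambda / NA
R = 0.58 * 365 / 0.55
R = 384.9 nm


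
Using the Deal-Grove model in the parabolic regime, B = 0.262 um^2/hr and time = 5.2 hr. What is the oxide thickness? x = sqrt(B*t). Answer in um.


Step 1: Compute B*t = 0.262 * 5.2 = 1.3624
Step 2: x = sqrt(1.3624)
x = 1.167 um


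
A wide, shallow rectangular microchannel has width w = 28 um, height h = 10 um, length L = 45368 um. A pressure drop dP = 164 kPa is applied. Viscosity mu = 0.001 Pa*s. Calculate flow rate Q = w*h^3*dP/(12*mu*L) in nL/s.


Step 1: Convert all dimensions to SI (meters).
w = 28e-6 m, h = 10e-6 m, L = 45368e-6 m, dP = 164e3 Pa
Step 2: Q = w * h^3 * dP / (12 * mu * L)
Q = 28e-6 * (10e-6)^3 * 164e3 / (12 * 0.001 * 45368e-6) = 8.43473e-12 m^3/s
Step 3: Convert Q from m^3/s to nL/s (1 m^3 = 1e12 nL, so multiply by 1e12).
Q = 8.435 nL/s


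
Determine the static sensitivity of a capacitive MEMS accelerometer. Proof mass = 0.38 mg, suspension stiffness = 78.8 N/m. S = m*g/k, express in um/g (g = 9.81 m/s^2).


Step 1: Convert mass: m = 0.38 mg = 3.80e-07 kg
Step 2: S = m * g / k = 3.80e-07 * 9.81 / 78.8
Step 3: S = 4.73e-08 m/g
Step 4: Convert to um/g: S = 0.047 um/g


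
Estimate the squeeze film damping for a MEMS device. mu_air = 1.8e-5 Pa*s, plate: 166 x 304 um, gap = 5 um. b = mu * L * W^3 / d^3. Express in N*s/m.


Step 1: Convert to SI.
L = 166e-6 m, W = 304e-6 m, d = 5e-6 m
Step 2: W^3 = (304e-6)^3 = 2.81e-11 m^3
Step 3: d^3 = (5e-6)^3 = 1.25e-16 m^3
Step 4: b = 1.8e-5 * 166e-6 * 2.81e-11 / 1.25e-16
b = 6.72e-04 N*s/m


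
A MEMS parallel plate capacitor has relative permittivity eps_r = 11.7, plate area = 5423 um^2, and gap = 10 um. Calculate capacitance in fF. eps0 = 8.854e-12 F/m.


Step 1: Convert area to m^2: A = 5423e-12 m^2
Step 2: Convert gap to m: d = 10e-6 m
Step 3: C = eps0 * eps_r * A / d
C = 8.854e-12 * 11.7 * 5423e-12 / 10e-6
Step 4: Convert to fF (multiply by 1e15).
C = 56.18 fF


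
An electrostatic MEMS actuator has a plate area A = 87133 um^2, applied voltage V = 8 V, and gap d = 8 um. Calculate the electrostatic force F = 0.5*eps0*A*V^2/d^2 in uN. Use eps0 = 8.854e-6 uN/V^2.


Step 1: Identify parameters.
eps0 = 8.854e-6 uN/V^2, A = 87133 um^2, V = 8 V, d = 8 um
Step 2: Compute V^2 = 8^2 = 64
Step 3: Compute d^2 = 8^2 = 64
Step 4: F = 0.5 * 8.854e-6 * 87133 * 64 / 64
F = 0.386 uN


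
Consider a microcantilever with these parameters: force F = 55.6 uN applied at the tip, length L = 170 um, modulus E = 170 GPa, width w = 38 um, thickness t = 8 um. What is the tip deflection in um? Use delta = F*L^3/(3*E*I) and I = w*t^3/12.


Step 1: Calculate the second moment of area.
I = w * t^3 / 12 = 38 * 8^3 / 12 = 1621.3333 um^4
Step 2: Convert E to consistent units (1 GPa = 1000 uN/um^2).
E = 170 GPa = 170000 uN/um^2
Step 3: Calculate tip deflection.
delta = F * L^3 / (3 * E * I)
delta = 55.6 * 170^3 / (3 * 170000 * 1621.3333)
delta = 0.3304 um


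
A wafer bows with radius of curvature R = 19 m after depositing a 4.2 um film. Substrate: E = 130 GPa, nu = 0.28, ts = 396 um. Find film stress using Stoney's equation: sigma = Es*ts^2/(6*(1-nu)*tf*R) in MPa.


Step 1: Compute numerator: Es * ts^2 = 130 * 396^2 = 20386080 (GPa*um^2)
Step 2: Compute denominator (R in um): 6*(1-nu)*tf*R = 6*0.72*4.2*19e6 = 344736000.0 (um^2)
Step 3: sigma (GPa) = 20386080 / 344736000.0 = 5.9135e-02 GPa
Step 4: Convert to MPa (x1000): sigma = 59.1 MPa


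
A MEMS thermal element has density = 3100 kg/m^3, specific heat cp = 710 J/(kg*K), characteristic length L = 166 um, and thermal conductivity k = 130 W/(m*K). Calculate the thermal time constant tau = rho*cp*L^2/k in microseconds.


Step 1: Convert L to m: L = 166e-6 m
Step 2: L^2 = (166e-6)^2 = 2.7556e-08 m^2
Step 3: tau = 3100 * 710 * 2.7556e-08 / 130 = 4.6654428e-04 s
Step 4: Convert to microseconds (multiply by 1e6).
tau = 466.544 us


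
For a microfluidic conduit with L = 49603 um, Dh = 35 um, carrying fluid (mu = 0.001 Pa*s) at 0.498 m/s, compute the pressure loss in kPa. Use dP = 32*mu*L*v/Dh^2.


Step 1: Convert to SI: L = 49603e-6 m, Dh = 35e-6 m
Step 2: dP = 32 * 0.001 * 49603e-6 * 0.498 / (35e-6)^2
Step 3: dP = 645284.41 Pa
Step 4: Convert to kPa: dP = 645.28 kPa


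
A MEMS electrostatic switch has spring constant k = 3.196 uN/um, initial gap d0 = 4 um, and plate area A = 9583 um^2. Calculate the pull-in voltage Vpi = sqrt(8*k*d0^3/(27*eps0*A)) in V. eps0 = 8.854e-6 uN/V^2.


Step 1: Compute numerator: 8 * k * d0^3 = 8 * 3.196 * 4^3 = 1636.352
Step 2: Compute denominator: 27 * eps0 * A = 27 * 8.854e-6 * 9583 = 2.290893
Step 3: Vpi = sqrt(1636.352 / 2.290893)
Vpi = 26.73 V


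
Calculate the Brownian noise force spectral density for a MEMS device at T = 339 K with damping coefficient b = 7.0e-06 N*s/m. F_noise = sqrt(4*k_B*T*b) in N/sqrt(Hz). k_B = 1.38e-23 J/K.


Step 1: Compute 4 * k_B * T * b
= 4 * 1.38e-23 * 339 * 7.0e-06
= 1.3099e-25 N^2/Hz
Step 2: F_noise = sqrt(1.3099e-25)
F_noise = 3.62e-13 N/sqrt(Hz)


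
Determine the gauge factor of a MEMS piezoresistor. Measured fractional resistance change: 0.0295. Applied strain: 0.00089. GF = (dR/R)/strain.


Step 1: Identify values.
dR/R = 0.0295, strain = 0.00089
Step 2: GF = (dR/R) / strain = 0.0295 / 0.00089
GF = 33.1


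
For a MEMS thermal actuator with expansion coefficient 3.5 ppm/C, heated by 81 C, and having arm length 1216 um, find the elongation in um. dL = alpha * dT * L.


Step 1: Convert CTE: alpha = 3.5 ppm/C = 3.5e-6 /C
Step 2: dL = 3.5e-6 * 81 * 1216
dL = 0.3447 um


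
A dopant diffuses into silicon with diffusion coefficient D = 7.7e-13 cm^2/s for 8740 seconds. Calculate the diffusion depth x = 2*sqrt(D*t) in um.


Step 1: Compute D*t = 7.7e-13 * 8740 = 6.7298e-09 cm^2
Step 2: sqrt(D*t) = 8.20354e-05 cm
Step 3: x = 2 * 8.20354e-05 cm = 1.640708e-04 cm
Step 4: Convert to um (1 cm = 1e4 um): x = 1.641 um


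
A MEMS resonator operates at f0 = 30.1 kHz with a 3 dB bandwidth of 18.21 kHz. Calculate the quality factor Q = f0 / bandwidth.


Step 1: Q = f0 / bandwidth
Step 2: Q = 30.1 / 18.21
Q = 1.7


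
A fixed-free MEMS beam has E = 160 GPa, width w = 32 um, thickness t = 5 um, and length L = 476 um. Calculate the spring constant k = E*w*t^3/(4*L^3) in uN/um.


Step 1: Convert E to consistent units (1 GPa = 1000 uN/um^2).
E = 160 GPa = 160000 uN/um^2
Step 2: Compute t^3 = 5^3 = 125
Step 3: Compute L^3 = 476^3 = 107850176
Step 4: k = 160000 * 32 * 125 / (4 * 107850176)
k = 1.4835 uN/um


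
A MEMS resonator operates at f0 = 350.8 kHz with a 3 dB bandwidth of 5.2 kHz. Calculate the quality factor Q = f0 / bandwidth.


Step 1: Q = f0 / bandwidth
Step 2: Q = 350.8 / 5.2
Q = 67.5


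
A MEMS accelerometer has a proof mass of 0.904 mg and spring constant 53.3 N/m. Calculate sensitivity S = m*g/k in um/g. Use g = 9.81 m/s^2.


Step 1: Convert mass: m = 0.904 mg = 9.04e-07 kg
Step 2: S = m * g / k = 9.04e-07 * 9.81 / 53.3
Step 3: S = 1.66e-07 m/g
Step 4: Convert to um/g: S = 0.166 um/g


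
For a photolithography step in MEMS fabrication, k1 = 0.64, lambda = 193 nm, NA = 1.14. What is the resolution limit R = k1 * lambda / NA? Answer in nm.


Step 1: Identify values: k1 = 0.64, lambda = 193 nm, NA = 1.14
Step 2: R = k1 * lambda / NA
R = 0.64 * 193 / 1.14
R = 108.4 nm


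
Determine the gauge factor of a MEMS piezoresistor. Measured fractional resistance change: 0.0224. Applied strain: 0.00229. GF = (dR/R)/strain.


Step 1: Identify values.
dR/R = 0.0224, strain = 0.00229
Step 2: GF = (dR/R) / strain = 0.0224 / 0.00229
GF = 9.8


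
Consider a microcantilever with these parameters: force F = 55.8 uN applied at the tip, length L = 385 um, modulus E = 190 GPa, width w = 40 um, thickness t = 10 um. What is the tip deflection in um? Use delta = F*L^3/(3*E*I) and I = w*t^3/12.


Step 1: Calculate the second moment of area.
I = w * t^3 / 12 = 40 * 10^3 / 12 = 3333.3333 um^4
Step 2: Convert E to consistent units (1 GPa = 1000 uN/um^2).
E = 190 GPa = 190000 uN/um^2
Step 3: Calculate tip deflection.
delta = F * L^3 / (3 * E * I)
delta = 55.8 * 385^3 / (3 * 190000 * 3333.3333)
delta = 1.676 um


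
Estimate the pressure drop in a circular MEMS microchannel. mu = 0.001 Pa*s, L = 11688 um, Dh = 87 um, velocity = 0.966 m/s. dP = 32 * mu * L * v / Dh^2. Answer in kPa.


Step 1: Convert to SI: L = 11688e-6 m, Dh = 87e-6 m
Step 2: dP = 32 * 0.001 * 11688e-6 * 0.966 / (87e-6)^2
Step 3: dP = 47734.11 Pa
Step 4: Convert to kPa: dP = 47.73 kPa


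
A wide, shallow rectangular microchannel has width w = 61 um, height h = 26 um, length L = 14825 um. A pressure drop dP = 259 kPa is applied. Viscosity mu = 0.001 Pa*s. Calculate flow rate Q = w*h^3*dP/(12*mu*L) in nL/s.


Step 1: Convert all dimensions to SI (meters).
w = 61e-6 m, h = 26e-6 m, L = 14825e-6 m, dP = 259e3 Pa
Step 2: Q = w * h^3 * dP / (12 * mu * L)
Q = 61e-6 * (26e-6)^3 * 259e3 / (12 * 0.001 * 14825e-6) = 1.56089502e-09 m^3/s
Step 3: Convert Q from m^3/s to nL/s (1 m^3 = 1e12 nL, so multiply by 1e12).
Q = 1560.895 nL/s


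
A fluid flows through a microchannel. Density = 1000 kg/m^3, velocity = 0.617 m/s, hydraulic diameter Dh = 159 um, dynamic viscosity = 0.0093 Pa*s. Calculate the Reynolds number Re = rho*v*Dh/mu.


Step 1: Convert Dh to meters: Dh = 159e-6 m
Step 2: Re = rho * v * Dh / mu
Re = 1000 * 0.617 * 159e-6 / 0.0093
Re = 10.549


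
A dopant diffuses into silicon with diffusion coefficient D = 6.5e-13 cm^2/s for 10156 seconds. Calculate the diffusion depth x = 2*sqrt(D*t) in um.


Step 1: Compute D*t = 6.5e-13 * 10156 = 6.6014e-09 cm^2
Step 2: sqrt(D*t) = 8.1249e-05 cm
Step 3: x = 2 * 8.1249e-05 cm = 1.62498e-04 cm
Step 4: Convert to um (1 cm = 1e4 um): x = 1.625 um


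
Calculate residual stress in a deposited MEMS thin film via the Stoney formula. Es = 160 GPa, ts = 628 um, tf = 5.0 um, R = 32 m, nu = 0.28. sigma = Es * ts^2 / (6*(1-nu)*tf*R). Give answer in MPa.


Step 1: Compute numerator: Es * ts^2 = 160 * 628^2 = 63101440 (GPa*um^2)
Step 2: Compute denominator (R in um): 6*(1-nu)*tf*R = 6*0.72*5.0*32e6 = 691200000.0 (um^2)
Step 3: sigma (GPa) = 63101440 / 691200000.0 = 9.1293e-02 GPa
Step 4: Convert to MPa (x1000): sigma = 91.3 MPa


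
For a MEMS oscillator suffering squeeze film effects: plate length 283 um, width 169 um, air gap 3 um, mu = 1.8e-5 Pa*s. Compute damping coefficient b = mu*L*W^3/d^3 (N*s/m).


Step 1: Convert to SI.
L = 283e-6 m, W = 169e-6 m, d = 3e-6 m
Step 2: W^3 = (169e-6)^3 = 4.83e-12 m^3
Step 3: d^3 = (3e-6)^3 = 2.70e-17 m^3
Step 4: b = 1.8e-5 * 283e-6 * 4.83e-12 / 2.70e-17
b = 9.11e-04 N*s/m


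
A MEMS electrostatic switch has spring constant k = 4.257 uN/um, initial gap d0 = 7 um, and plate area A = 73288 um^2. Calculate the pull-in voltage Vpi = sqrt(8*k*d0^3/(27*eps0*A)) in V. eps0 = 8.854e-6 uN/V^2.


Step 1: Compute numerator: 8 * k * d0^3 = 8 * 4.257 * 7^3 = 11681.208
Step 2: Compute denominator: 27 * eps0 * A = 27 * 8.854e-6 * 73288 = 17.520083
Step 3: Vpi = sqrt(11681.208 / 17.520083)
Vpi = 25.82 V


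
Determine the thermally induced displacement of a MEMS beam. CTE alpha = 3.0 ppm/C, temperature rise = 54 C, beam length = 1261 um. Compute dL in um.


Step 1: Convert CTE: alpha = 3.0 ppm/C = 3.0e-6 /C
Step 2: dL = 3.0e-6 * 54 * 1261
dL = 0.2043 um


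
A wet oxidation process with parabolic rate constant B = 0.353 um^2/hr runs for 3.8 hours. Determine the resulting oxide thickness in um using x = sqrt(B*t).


Step 1: Compute B*t = 0.353 * 3.8 = 1.3414
Step 2: x = sqrt(1.3414)
x = 1.158 um


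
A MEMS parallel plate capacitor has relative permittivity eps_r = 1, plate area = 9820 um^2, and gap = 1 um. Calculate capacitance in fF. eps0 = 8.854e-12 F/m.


Step 1: Convert area to m^2: A = 9820e-12 m^2
Step 2: Convert gap to m: d = 1e-6 m
Step 3: C = eps0 * eps_r * A / d
C = 8.854e-12 * 1 * 9820e-12 / 1e-6
Step 4: Convert to fF (multiply by 1e15).
C = 86.95 fF


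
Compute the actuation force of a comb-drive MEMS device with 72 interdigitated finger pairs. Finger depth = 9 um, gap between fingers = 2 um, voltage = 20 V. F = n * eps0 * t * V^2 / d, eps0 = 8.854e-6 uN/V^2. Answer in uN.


Step 1: Parameters: n=72, eps0=8.854e-6 uN/V^2, t=9 um, V=20 V, d=2 um
Step 2: V^2 = 400
Step 3: F = 72 * 8.854e-6 * 9 * 400 / 2
F = 1.147 uN


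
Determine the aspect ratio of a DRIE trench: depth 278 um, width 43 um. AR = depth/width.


Step 1: AR = depth / width
Step 2: AR = 278 / 43
AR = 6.5


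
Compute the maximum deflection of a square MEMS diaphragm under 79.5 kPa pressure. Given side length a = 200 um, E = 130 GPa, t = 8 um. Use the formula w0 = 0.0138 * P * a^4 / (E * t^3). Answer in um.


Step 1: Convert pressure to compatible units (E is in GPa, so P in GPa).
P = 79.5 kPa = 79.5e-6 GPa
Step 2: Compute numerator: 0.0138 * P * a^4.
a^4 = 200^4 = 1600000000
numerator = 0.0138 * 79.5e-6 * 1600000000 = 1.7554e+03
Step 3: Compute denominator: E * t^3 = 130 * 8^3 = 66560
Step 4: w0 = numerator / denominator = 1.7554e+03 / 66560 = 0.0264 um


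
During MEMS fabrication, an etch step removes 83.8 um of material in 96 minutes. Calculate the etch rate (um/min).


Step 1: Etch rate = depth / time
Step 2: rate = 83.8 / 96
rate = 0.873 um/min


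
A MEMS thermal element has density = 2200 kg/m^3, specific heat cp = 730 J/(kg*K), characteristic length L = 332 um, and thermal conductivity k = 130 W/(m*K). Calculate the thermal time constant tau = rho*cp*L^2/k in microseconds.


Step 1: Convert L to m: L = 332e-6 m
Step 2: L^2 = (332e-6)^2 = 1.10224e-07 m^2
Step 3: tau = 2200 * 730 * 1.10224e-07 / 130 = 1.3616903e-03 s
Step 4: Convert to microseconds (multiply by 1e6).
tau = 1361.69 us
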